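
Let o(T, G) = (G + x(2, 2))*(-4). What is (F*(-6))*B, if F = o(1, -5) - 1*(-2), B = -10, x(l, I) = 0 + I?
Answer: 840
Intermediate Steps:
x(l, I) = I
o(T, G) = -8 - 4*G (o(T, G) = (G + 2)*(-4) = (2 + G)*(-4) = -8 - 4*G)
F = 14 (F = (-8 - 4*(-5)) - 1*(-2) = (-8 + 20) + 2 = 12 + 2 = 14)
(F*(-6))*B = (14*(-6))*(-10) = -84*(-10) = 840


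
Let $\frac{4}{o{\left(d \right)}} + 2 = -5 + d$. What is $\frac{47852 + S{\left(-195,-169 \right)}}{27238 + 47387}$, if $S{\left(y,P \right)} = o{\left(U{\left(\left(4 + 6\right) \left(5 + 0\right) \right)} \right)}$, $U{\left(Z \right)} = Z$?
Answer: $\frac{137176}{213925} \approx 0.64123$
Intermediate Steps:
$o{\left(d \right)} = \frac{4}{-7 + d}$ ($o{\left(d \right)} = \frac{4}{-2 + \left(-5 + d\right)} = \frac{4}{-7 + d}$)
$S{\left(y,P \right)} = \frac{4}{43}$ ($S{\left(y,P \right)} = \frac{4}{-7 + \left(4 + 6\right) \left(5 + 0\right)} = \frac{4}{-7 + 10 \cdot 5} = \frac{4}{-7 + 50} = \frac{4}{43}$)
$\frac{47852 + S{\left(-195,-169 \right)}}{27238 + 47387} = \frac{47852 + \frac{4}{43}}{27238 + 47387} = \frac{2057640}{43 \cdot 74625} = \frac{2057640}{43} \cdot \frac{1}{74625} = \frac{137176}{213925}$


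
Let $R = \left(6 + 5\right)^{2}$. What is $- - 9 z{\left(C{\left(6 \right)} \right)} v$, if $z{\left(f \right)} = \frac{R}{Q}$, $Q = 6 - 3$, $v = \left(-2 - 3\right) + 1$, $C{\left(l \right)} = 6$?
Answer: $-1452$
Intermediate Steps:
$v = -4$ ($v = -5 + 1 = -4$)
$Q = 3$ ($Q = 6 - 3 = 3$)
$R = 121$ ($R = 11^{2} = 121$)
$z{\left(f \right)} = \frac{121}{3}$
$- - 9 z{\left(C{\left(6 \right)} \right)} v = - \left(-9\right) \frac{121}{3} \left(-4\right) = - \left(-363\right) \left(-4\right) = \left(-1\right) 1452 = -1452$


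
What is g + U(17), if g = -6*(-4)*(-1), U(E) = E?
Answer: -7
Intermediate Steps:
g = -24 (g = 24*(-1) = -24)
g + U(17) = -24 + 17 = -7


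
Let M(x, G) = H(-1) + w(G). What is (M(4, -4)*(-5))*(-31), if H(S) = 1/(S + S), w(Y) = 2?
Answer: 465/2 ≈ 232.50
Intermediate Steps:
H(S) = 1/(2*S)
M(x, G) = 3/2 (M(x, G) = (½)/(-1) + 2 = (½)*(-1) + 2 = -½ + 2 = 3/2)
(M(4, -4)*(-5))*(-31) = ((3/2)*(-5))*(-31) = -15/2*(-31) = 465/2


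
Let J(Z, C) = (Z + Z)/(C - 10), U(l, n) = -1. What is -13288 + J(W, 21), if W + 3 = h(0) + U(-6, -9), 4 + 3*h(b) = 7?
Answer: -146174/11 ≈ -13289.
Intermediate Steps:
h(b) = 1 (h(b) = -4/3 + (⅓)*7 = -4/3 + 7/3 = 1)
W = -3 (W = -3 + (1 - 1) = -3 + 0 = -3)
J(Z, C) = 2*Z/(-10 + C) (J(Z, C) = (2*Z)/(-10 + C) = 2*Z/(-10 + C))
-13288 + J(W, 21) = -13288 + 2*(-3)/(-10 + 21) = -13288 + 2*(-3)/11 = -13288 + 2*(-3)*(1/11) = -13288 - 6/11 = -146174/11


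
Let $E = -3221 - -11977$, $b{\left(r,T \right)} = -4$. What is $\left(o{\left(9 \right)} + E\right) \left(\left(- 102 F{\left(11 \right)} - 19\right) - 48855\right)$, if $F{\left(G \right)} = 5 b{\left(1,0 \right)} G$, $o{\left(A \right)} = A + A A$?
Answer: $-233835164$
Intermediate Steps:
$o{\left(A \right)} = A + A^{2}$
$F{\left(G \right)} = - 20 G$ ($F{\left(G \right)} = 5 \left(-4\right) G = - 20 G$)
$E = 8756$ ($E = -3221 + 11977 = 8756$)
$\left(o{\left(9 \right)} + E\right) \left(\left(- 102 F{\left(11 \right)} - 19\right) - 48855\right) = \left(9 \left(1 + 9\right) + 8756\right) \left(\left(- 102 \left(\left(-20\right) 11\right) - 19\right) - 48855\right) = \left(9 \cdot 10 + 8756\right) \left(\left(\left(-102\right) \left(-220\right) - 19\right) - 48855\right) = \left(90 + 8756\right) \left(\left(22440 - 19\right) - 48855\right) = 8846 \left(22421 - 48855\right) = 8846 \left(-26434\right) = -233835164$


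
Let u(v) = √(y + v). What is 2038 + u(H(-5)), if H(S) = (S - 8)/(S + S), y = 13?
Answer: 2038 + √1430/10 ≈ 2041.8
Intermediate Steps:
H(S) = (-8 + S)/(2*S) (H(S) = (-8 + S)/((2*S)) = (-8 + S)*(1/(2*S)) = (-8 + S)/(2*S))
u(v) = √(13 + v)
2038 + u(H(-5)) = 2038 + √(13 + (½)*(-8 - 5)/(-5)) = 2038 + √(13 + (½)*(-⅕)*(-13)) = 2038 + √(13 + 13/10) = 2038 + √(143/10) = 2038 + √1430/10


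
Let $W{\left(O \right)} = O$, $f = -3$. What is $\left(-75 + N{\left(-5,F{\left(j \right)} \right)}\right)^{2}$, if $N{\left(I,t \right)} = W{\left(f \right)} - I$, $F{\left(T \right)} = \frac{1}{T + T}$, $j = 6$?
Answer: $5329$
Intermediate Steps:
$F{\left(T \right)} = \frac{1}{2 T}$
$N{\left(I,t \right)} = -3 - I$
$\left(-75 + N{\left(-5,F{\left(j \right)} \right)}\right)^{2} = \left(-75 - -2\right)^{2} = \left(-75 + \left(-3 + 5\right)\right)^{2} = \left(-75 + 2\right)^{2} = \left(-73\right)^{2} = 5329$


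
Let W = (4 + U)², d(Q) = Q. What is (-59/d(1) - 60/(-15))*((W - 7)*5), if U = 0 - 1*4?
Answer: 1925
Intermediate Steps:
U = -4 (U = 0 - 4 = -4)
W = 0 (W = (4 - 4)² = 0² = 0)
(-59/d(1) - 60/(-15))*((W - 7)*5) = (-59/1 - 60/(-15))*((0 - 7)*5) = (-59*1 - 60*(-1/15))*(-7*5) = (-59 + 4)*(-35) = -55*(-35) = 1925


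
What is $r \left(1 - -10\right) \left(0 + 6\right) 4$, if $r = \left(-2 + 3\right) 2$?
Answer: $528$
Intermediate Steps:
$r = 2$ ($r = 1 \cdot 2 = 2$)
$r \left(1 - -10\right) \left(0 + 6\right) 4 = 2 \left(1 - -10\right) \left(0 + 6\right) 4 = 2 \left(1 + 10\right) 6 \cdot 4 = 2 \cdot 11 \cdot 24 = 22 \cdot 24 = 528$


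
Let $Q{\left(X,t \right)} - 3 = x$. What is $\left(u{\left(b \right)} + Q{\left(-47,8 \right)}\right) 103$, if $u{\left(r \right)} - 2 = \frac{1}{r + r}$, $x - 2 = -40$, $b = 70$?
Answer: $- \frac{475757}{140} \approx -3398.3$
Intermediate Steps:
$x = -38$ ($x = 2 - 40 = -38$)
$Q{\left(X,t \right)} = -35$ ($Q{\left(X,t \right)} = 3 - 38 = -35$)
$u{\left(r \right)} = 2 + \frac{1}{2 r}$ ($u{\left(r \right)} = 2 + \frac{1}{r + r} = 2 + \frac{1}{2 r}$)
$\left(u{\left(b \right)} + Q{\left(-47,8 \right)}\right) 103 = \left(\left(2 + \frac{1}{2 \cdot 70}\right) - 35\right) 103 = \left(\left(2 + \frac{1}{2} \cdot \frac{1}{70}\right) - 35\right) 103 = \left(\left(2 + \frac{1}{140}\right) - 35\right) 103 = \left(\frac{281}{140} - 35\right) 103 = \left(- \frac{4619}{140}\right) 103 = - \frac{475757}{140}$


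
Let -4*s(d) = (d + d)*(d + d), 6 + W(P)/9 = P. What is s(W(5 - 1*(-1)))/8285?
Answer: 0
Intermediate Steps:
W(P) = -54 + 9*P
s(d) = -d**2 (s(d) = -(d + d)*(d + d)/4 = -2*d*2*d/4 = -d**2)
s(W(5 - 1*(-1)))/8285 = -(-54 + 9*(5 - 1*(-1)))**2/8285 = -(-54 + 9*(5 + 1))**2*(1/8285) = -(-54 + 9*6)**2*(1/8285) = -(-54 + 54)**2*(1/8285) = -1*0**2*(1/8285) = -1*0*(1/8285) = 0*(1/8285) = 0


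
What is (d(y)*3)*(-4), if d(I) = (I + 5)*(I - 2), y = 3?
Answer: -96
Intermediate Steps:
d(I) = (-2 + I)*(5 + I) (d(I) = (5 + I)*(-2 + I) = (-2 + I)*(5 + I))
(d(y)*3)*(-4) = ((-10 + 3**2 + 3*3)*3)*(-4) = ((-10 + 9 + 9)*3)*(-4) = (8*3)*(-4) = 24*(-4) = -96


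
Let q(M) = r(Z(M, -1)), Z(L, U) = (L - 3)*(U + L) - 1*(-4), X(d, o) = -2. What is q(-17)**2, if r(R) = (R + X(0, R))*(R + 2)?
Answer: 17554130064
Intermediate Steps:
Z(L, U) = 4 + (-3 + L)*(L + U) (Z(L, U) = (-3 + L)*(L + U) + 4 = 4 + (-3 + L)*(L + U))
r(R) = (-2 + R)*(2 + R) (r(R) = (R - 2)*(R + 2) = (-2 + R)*(2 + R))
q(M) = -4 + (7 + M**2 - 4*M)**2 (q(M) = -4 + (4 + M**2 - 3*M - 3*(-1) + M*(-1))**2 = -4 + (4 + M**2 - 3*M + 3 - M)**2 = -4 + (7 + M**2 - 4*M)**2)
q(-17)**2 = (-4 + (7 + (-17)**2 - 4*(-17))**2)**2 = (-4 + (7 + 289 + 68)**2)**2 = (-4 + 364**2)**2 = (-4 + 132496)**2 = 132492**2 = 17554130064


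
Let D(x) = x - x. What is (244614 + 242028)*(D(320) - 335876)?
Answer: -163451368392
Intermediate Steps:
D(x) = 0
(244614 + 242028)*(D(320) - 335876) = (244614 + 242028)*(0 - 335876) = 486642*(-335876) = -163451368392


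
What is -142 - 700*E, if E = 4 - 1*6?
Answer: 1258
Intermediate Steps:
E = -2 (E = 4 - 6 = -2)
-142 - 700*E = -142 - 700*(-2) = -142 - 140*(-10) = -142 + 1400 = 1258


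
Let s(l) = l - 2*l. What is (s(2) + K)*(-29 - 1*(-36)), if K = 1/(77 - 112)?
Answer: -71/5 ≈ -14.200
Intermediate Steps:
s(l) = -l (s(l) = l - 2*l = -l)
K = -1/35 (K = 1/(-35) = -1/35 ≈ -0.028571)
(s(2) + K)*(-29 - 1*(-36)) = (-1*2 - 1/35)*(-29 - 1*(-36)) = (-2 - 1/35)*(-29 + 36) = -71/35*7 = -71/5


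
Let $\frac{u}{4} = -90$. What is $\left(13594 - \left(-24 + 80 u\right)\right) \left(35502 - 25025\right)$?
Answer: $444413386$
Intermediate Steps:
$u = -360$ ($u = 4 \left(-90\right) = -360$)
$\left(13594 - \left(-24 + 80 u\right)\right) \left(35502 - 25025\right) = \left(13594 + \left(\left(-80\right) \left(-360\right) + 24\right)\right) \left(35502 - 25025\right) = \left(13594 + \left(28800 + 24\right)\right) 10477 = \left(13594 + 28824\right) 10477 = 42418 \cdot 10477 = 444413386$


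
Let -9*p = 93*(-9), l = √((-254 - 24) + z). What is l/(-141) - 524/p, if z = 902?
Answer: -524/93 - 4*√39/141 ≈ -5.8116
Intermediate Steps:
l = 4*√39 (l = √((-254 - 24) + 902) = √(-278 + 902) = √624 = 4*√39 ≈ 24.980)
p = 93 (p = -31*(-9)/3 = -⅑*(-837) = 93)
l/(-141) - 524/p = (4*√39)/(-141) - 524/93 = (4*√39)*(-1/141) - 524*1/93 = -4*√39/141 - 524/93 = -524/93 - 4*√39/141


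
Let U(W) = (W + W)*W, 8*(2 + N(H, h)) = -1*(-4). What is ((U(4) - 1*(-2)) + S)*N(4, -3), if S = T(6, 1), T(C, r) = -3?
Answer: -93/2 ≈ -46.500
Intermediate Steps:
N(H, h) = -3/2 (N(H, h) = -2 + (-1*(-4))/8 = -2 + (1/8)*4 = -2 + 1/2 = -3/2)
S = -3
U(W) = 2*W**2 (U(W) = (2*W)*W = 2*W**2)
((U(4) - 1*(-2)) + S)*N(4, -3) = ((2*4**2 - 1*(-2)) - 3)*(-3/2) = ((2*16 + 2) - 3)*(-3/2) = ((32 + 2) - 3)*(-3/2) = (34 - 3)*(-3/2) = 31*(-3/2) = -93/2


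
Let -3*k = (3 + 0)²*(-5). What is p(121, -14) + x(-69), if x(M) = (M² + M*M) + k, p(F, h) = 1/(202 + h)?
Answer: 1792957/188 ≈ 9537.0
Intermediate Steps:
k = 15 (k = -(3 + 0)²*(-5)/3 = -3²*(-5)/3 = -3*(-5) = -⅓*(-45) = 15)
x(M) = 15 + 2*M² (x(M) = (M² + M*M) + 15 = (M² + M²) + 15 = 2*M² + 15 = 15 + 2*M²)
p(121, -14) + x(-69) = 1/(202 - 14) + (15 + 2*(-69)²) = 1/188 + (15 + 2*4761) = 1/188 + (15 + 9522) = 1/188 + 9537 = 1792957/188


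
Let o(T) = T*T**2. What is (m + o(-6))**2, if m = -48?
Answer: 69696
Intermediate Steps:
o(T) = T**3
(m + o(-6))**2 = (-48 + (-6)**3)**2 = (-48 - 216)**2 = (-264)**2 = 69696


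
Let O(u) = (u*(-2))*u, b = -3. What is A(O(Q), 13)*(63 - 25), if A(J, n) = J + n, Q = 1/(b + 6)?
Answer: 4370/9 ≈ 485.56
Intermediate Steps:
Q = ⅓ (Q = 1/(-3 + 6) = 1/3 = ⅓ ≈ 0.33333)
O(u) = -2*u² (O(u) = (-2*u)*u = -2*u²)
A(O(Q), 13)*(63 - 25) = (-2*(⅓)² + 13)*(63 - 25) = (-2*⅑ + 13)*38 = (-2/9 + 13)*38 = (115/9)*38 = 4370/9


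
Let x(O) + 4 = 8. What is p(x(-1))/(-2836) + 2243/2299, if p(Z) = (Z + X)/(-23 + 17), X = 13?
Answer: 38205971/39119784 ≈ 0.97664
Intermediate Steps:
x(O) = 4 (x(O) = -4 + 8 = 4)
p(Z) = -13/6 - Z/6 (p(Z) = (Z + 13)/(-23 + 17) = (13 + Z)/(-6) = (13 + Z)*(-1/6) = -13/6 - Z/6)
p(x(-1))/(-2836) + 2243/2299 = (-13/6 - 1/6*4)/(-2836) + 2243/2299 = (-13/6 - 2/3)*(-1/2836) + 2243*(1/2299) = -17/6*(-1/2836) + 2243/2299 = 17/17016 + 2243/2299 = 38205971/39119784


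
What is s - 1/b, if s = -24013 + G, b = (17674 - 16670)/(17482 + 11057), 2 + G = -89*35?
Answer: -27267059/1004 ≈ -27158.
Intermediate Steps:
G = -3117 (G = -2 - 89*35 = -2 - 3115 = -3117)
b = 1004/28539 ≈ 0.035180
s = -27130 (s = -24013 - 3117 = -27130)
s - 1/b = -27130 - 1/1004/28539 = -27130 - 1*28539/1004 = -27130 - 28539/1004 = -27267059/1004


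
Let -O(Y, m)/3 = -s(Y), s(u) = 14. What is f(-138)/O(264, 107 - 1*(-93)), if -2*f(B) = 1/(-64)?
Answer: 1/5376 ≈ 0.00018601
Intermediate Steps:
O(Y, m) = 42 (O(Y, m) = -(-3)*14 = -3*(-14) = 42)
f(B) = 1/128 (f(B) = -½/(-64) = -½*(-1/64) = 1/128)
f(-138)/O(264, 107 - 1*(-93)) = (1/128)/42 = (1/128)*(1/42) = 1/5376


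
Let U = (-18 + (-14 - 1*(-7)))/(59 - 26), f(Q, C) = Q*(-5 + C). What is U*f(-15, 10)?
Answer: 625/11 ≈ 56.818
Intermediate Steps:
U = -25/33 (U = (-18 + (-14 + 7))/33 = (-18 - 7)*(1/33) = -25*1/33 = -25/33 ≈ -0.75758)
U*f(-15, 10) = -(-125)*(-5 + 10)/11 = -(-125)*5/11 = -25/33*(-75) = 625/11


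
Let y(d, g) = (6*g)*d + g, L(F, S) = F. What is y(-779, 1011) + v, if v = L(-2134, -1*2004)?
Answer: -4726537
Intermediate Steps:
y(d, g) = g + 6*d*g (y(d, g) = 6*d*g + g = g + 6*d*g)
v = -2134
y(-779, 1011) + v = 1011*(1 + 6*(-779)) - 2134 = 1011*(1 - 4674) - 2134 = 1011*(-4673) - 2134 = -4724403 - 2134 = -4726537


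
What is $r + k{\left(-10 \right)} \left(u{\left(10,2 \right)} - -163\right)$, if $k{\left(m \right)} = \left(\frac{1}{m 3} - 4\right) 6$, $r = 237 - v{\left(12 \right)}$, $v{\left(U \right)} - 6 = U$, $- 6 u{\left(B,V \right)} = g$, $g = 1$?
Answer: $- \frac{111647}{30} \approx -3721.6$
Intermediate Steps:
$u{\left(B,V \right)} = - \frac{1}{6}$ ($u{\left(B,V \right)} = \left(- \frac{1}{6}\right) 1 = - \frac{1}{6}$)
$v{\left(U \right)} = 6 + U$
$r = 219$ ($r = 237 - \left(6 + 12\right) = 237 - 18 = 219$)
$k{\left(m \right)} = -24 + \frac{2}{m}$ ($k{\left(m \right)} = \left(\frac{1}{m} \frac{1}{3} - 4\right) 6 = \left(\frac{1}{3 m} - 4\right) 6 = \left(-4 + \frac{1}{3 m}\right) 6 = -24 + \frac{2}{m}$)
$r + k{\left(-10 \right)} \left(u{\left(10,2 \right)} - -163\right) = 219 + \left(-24 + \frac{2}{-10}\right) \left(- \frac{1}{6} - -163\right) = 219 + \left(-24 + 2 \left(- \frac{1}{10}\right)\right) \left(- \frac{1}{6} + 163\right) = 219 + \left(-24 - \frac{1}{5}\right) \frac{977}{6} = 219 - \frac{118217}{30} = - \frac{111647}{30}$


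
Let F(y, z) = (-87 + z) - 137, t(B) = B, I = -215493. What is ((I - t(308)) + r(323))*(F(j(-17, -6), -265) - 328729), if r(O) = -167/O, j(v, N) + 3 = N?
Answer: 22947775258020/323 ≈ 7.1046e+10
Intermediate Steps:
j(v, N) = -3 + N
F(y, z) = -224 + z
((I - t(308)) + r(323))*(F(j(-17, -6), -265) - 328729) = ((-215493 - 1*308) - 167/323)*((-224 - 265) - 328729) = ((-215493 - 308) - 167*1/323)*(-489 - 328729) = (-215801 - 167/323)*(-329218) = -69703890/323*(-329218) = 22947775258020/323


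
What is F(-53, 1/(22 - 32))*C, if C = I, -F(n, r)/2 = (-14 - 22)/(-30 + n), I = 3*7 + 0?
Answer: -1512/83 ≈ -18.217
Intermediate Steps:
I = 21 (I = 21 + 0 = 21)
F(n, r) = 72/(-30 + n) (F(n, r) = -2*(-14 - 22)/(-30 + n) = -(-72)/(-30 + n) = 72/(-30 + n))
C = 21
F(-53, 1/(22 - 32))*C = (72/(-30 - 53))*21 = (72/(-83))*21 = (72*(-1/83))*21 = -72/83*21 = -1512/83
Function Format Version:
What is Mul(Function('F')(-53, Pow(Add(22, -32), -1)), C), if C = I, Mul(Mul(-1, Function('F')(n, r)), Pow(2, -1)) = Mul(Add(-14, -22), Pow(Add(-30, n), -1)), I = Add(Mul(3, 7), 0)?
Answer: Rational(-1512, 83) ≈ -18.217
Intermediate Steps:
I = 21 (I = Add(21, 0) = 21)
Function('F')(n, r) = Mul(72, Pow(Add(-30, n), -1)) (Function('F')(n, r) = Mul(-2, Mul(Add(-14, -22), Pow(Add(-30, n), -1))) = Mul(-2, Mul(-36, Pow(Add(-30, n), -1))) = Mul(72, Pow(Add(-30, n), -1)))
C = 21
Mul(Function('F')(-53, Pow(Add(22, -32), -1)), C) = Mul(Mul(72, Pow(Add(-30, -53), -1)), 21) = Mul(Mul(72, Pow(-83, -1)), 21) = Mul(Mul(72, Rational(-1, 83)), 21) = Mul(Rational(-72, 83), 21) = Rational(-1512, 83)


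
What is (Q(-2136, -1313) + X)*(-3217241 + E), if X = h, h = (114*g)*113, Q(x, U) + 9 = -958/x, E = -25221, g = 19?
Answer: -423777479877941/534 ≈ -7.9359e+11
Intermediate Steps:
Q(x, U) = -9 - 958/x
h = 244758 (h = (114*19)*113 = 2166*113 = 244758)
X = 244758
(Q(-2136, -1313) + X)*(-3217241 + E) = ((-9 - 958/(-2136)) + 244758)*(-3217241 - 25221) = ((-9 - 958*(-1/2136)) + 244758)*(-3242462) = ((-9 + 479/1068) + 244758)*(-3242462) = (-9133/1068 + 244758)*(-3242462) = (261392411/1068)*(-3242462) = -423777479877941/534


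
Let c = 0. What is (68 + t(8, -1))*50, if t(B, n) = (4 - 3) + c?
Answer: 3450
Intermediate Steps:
t(B, n) = 1 (t(B, n) = (4 - 3) + 0 = 1 + 0 = 1)
(68 + t(8, -1))*50 = (68 + 1)*50 = 69*50 = 3450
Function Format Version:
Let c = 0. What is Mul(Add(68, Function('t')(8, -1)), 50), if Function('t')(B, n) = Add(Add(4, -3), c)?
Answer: 3450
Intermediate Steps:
Function('t')(B, n) = 1 (Function('t')(B, n) = Add(Add(4, -3), 0) = Add(1, 0) = 1)
Mul(Add(68, Function('t')(8, -1)), 50) = Mul(Add(68, 1), 50) = Mul(69, 50) = 3450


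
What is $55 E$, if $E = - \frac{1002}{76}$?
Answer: $- \frac{27555}{38} \approx -725.13$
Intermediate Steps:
$E = - \frac{501}{38}$ ($E = \left(-1002\right) \frac{1}{76} = - \frac{501}{38} \approx -13.184$)
$55 E = 55 \left(- \frac{501}{38}\right) = - \frac{27555}{38}$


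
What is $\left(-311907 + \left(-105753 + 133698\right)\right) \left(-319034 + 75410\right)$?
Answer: $69179958288$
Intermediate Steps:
$\left(-311907 + \left(-105753 + 133698\right)\right) \left(-319034 + 75410\right) = \left(-311907 + 27945\right) \left(-243624\right) = \left(-283962\right) \left(-243624\right) = 69179958288$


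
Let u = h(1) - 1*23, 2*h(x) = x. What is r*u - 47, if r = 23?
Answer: -1129/2 ≈ -564.50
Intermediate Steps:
h(x) = x/2
u = -45/2 (u = (½)*1 - 1*23 = ½ - 23 = -45/2 ≈ -22.500)
r*u - 47 = 23*(-45/2) - 47 = -1035/2 - 47 = -1129/2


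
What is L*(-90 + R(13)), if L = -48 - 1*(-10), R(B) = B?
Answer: 2926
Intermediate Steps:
L = -38 (L = -48 + 10 = -38)
L*(-90 + R(13)) = -38*(-90 + 13) = -38*(-77) = 2926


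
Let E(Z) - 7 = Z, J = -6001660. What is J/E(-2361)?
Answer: 3000830/1177 ≈ 2549.6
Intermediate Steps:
E(Z) = 7 + Z
J/E(-2361) = -6001660/(7 - 2361) = -6001660/(-2354) = -6001660*(-1/2354) = 3000830/1177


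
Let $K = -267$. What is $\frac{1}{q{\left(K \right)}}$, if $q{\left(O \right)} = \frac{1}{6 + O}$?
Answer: $-261$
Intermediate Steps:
$\frac{1}{q{\left(K \right)}} = \frac{1}{\frac{1}{6 - 267}} = \frac{1}{\frac{1}{-261}} = \frac{1}{- \frac{1}{261}} = -261$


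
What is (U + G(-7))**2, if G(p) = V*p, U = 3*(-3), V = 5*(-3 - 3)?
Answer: 40401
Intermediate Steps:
V = -30 (V = 5*(-6) = -30)
U = -9
G(p) = -30*p
(U + G(-7))**2 = (-9 - 30*(-7))**2 = (-9 + 210)**2 = 201**2 = 40401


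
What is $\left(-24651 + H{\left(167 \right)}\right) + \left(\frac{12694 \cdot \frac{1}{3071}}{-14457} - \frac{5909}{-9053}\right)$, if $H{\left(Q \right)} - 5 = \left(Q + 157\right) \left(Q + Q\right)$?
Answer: $\frac{33589559657932411}{401930087691} \approx 83571.0$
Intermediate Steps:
$H{\left(Q \right)} = 5 + 2 Q \left(157 + Q\right)$ ($H{\left(Q \right)} = 5 + \left(Q + 157\right) \left(Q + Q\right) = 5 + \left(157 + Q\right) 2 Q = 5 + 2 Q \left(157 + Q\right)$)
$\left(-24651 + H{\left(167 \right)}\right) + \left(\frac{12694 \cdot \frac{1}{3071}}{-14457} - \frac{5909}{-9053}\right) = \left(-24651 + \left(5 + 2 \cdot 167^{2} + 314 \cdot 167\right)\right) + \left(\frac{12694 \cdot \frac{1}{3071}}{-14457} - \frac{5909}{-9053}\right) = \left(-24651 + \left(5 + 2 \cdot 27889 + 52438\right)\right) + \left(12694 \cdot \frac{1}{3071} \left(- \frac{1}{14457}\right) - - \frac{5909}{9053}\right) = \left(-24651 + \left(5 + 55778 + 52438\right)\right) + \left(\frac{12694}{3071} \left(- \frac{1}{14457}\right) + \frac{5909}{9053}\right) = \left(-24651 + 108221\right) + \left(- \frac{12694}{44397447} + \frac{5909}{9053}\right) = 83570 + \frac{262229595541}{401930087691} = \frac{33589559657932411}{401930087691}$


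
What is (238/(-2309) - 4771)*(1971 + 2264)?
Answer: -46654780095/2309 ≈ -2.0206e+7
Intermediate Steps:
(238/(-2309) - 4771)*(1971 + 2264) = (238*(-1/2309) - 4771)*4235 = (-238/2309 - 4771)*4235 = -11016477/2309*4235 = -46654780095/2309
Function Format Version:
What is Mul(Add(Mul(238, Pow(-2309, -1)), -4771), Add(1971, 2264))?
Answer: Rational(-46654780095, 2309) ≈ -2.0206e+7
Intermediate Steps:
Mul(Add(Mul(238, Pow(-2309, -1)), -4771), Add(1971, 2264)) = Mul(Add(Mul(238, Rational(-1, 2309)), -4771), 4235) = Mul(Add(Rational(-238, 2309), -4771), 4235) = Mul(Rational(-11016477, 2309), 4235) = Rational(-46654780095, 2309)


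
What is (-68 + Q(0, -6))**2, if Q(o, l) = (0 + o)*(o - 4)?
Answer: 4624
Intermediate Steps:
Q(o, l) = o*(-4 + o)
(-68 + Q(0, -6))**2 = (-68 + 0*(-4 + 0))**2 = (-68 + 0*(-4))**2 = (-68 + 0)**2 = (-68)**2 = 4624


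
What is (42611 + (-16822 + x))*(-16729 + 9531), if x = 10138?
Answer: -258602546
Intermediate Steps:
(42611 + (-16822 + x))*(-16729 + 9531) = (42611 + (-16822 + 10138))*(-16729 + 9531) = (42611 - 6684)*(-7198) = 35927*(-7198) = -258602546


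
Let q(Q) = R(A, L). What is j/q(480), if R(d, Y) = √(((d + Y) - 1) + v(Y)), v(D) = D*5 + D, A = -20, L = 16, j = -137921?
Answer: -19703*√91/13 ≈ -14458.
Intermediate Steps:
v(D) = 6*D (v(D) = 5*D + D = 6*D)
R(d, Y) = √(-1 + d + 7*Y) (R(d, Y) = √(((d + Y) - 1) + 6*Y) = √(((Y + d) - 1) + 6*Y) = √((-1 + Y + d) + 6*Y) = √(-1 + d + 7*Y))
q(Q) = √91 (q(Q) = √(-1 - 20 + 7*16) = √(-1 - 20 + 112) = √91)
j/q(480) = -137921*√91/91 = -19703*√91/13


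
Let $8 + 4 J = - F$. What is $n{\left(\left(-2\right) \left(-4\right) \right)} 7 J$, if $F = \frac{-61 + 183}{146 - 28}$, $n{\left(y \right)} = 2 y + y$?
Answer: $- \frac{22386}{59} \approx -379.42$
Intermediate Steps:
$n{\left(y \right)} = 3 y$
$F = \frac{61}{59}$ ($F = \frac{122}{118} = 122 \cdot \frac{1}{118} = \frac{61}{59} \approx 1.0339$)
$J = - \frac{533}{236}$ ($J = -2 + \frac{\left(-1\right) \frac{61}{59}}{4} = -2 + \frac{1}{4} \left(- \frac{61}{59}\right) = -2 - \frac{61}{236} = - \frac{533}{236} \approx -2.2585$)
$n{\left(\left(-2\right) \left(-4\right) \right)} 7 J = 3 \left(\left(-2\right) \left(-4\right)\right) 7 \left(- \frac{533}{236}\right) = 3 \cdot 8 \left(- \frac{3731}{236}\right) = 24 \left(- \frac{3731}{236}\right) = - \frac{22386}{59}$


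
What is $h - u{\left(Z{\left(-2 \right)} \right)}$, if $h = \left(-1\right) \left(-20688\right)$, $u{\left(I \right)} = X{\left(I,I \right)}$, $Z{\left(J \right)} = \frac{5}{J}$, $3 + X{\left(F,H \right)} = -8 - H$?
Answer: $\frac{41393}{2} \approx 20697.0$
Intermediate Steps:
$X{\left(F,H \right)} = -11 - H$ ($X{\left(F,H \right)} = -3 - \left(8 + H\right) = -11 - H$)
$u{\left(I \right)} = -11 - I$
$h = 20688$
$h - u{\left(Z{\left(-2 \right)} \right)} = 20688 - \left(-11 - \frac{5}{-2}\right) = 20688 - \left(-11 - 5 \left(- \frac{1}{2}\right)\right) = 20688 - \left(-11 - - \frac{5}{2}\right) = 20688 - \left(-11 + \frac{5}{2}\right) = 20688 - - \frac{17}{2} = 20688 + \frac{17}{2} = \frac{41393}{2}$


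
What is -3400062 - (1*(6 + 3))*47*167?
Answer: -3470703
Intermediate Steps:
-3400062 - (1*(6 + 3))*47*167 = -3400062 - (1*9)*47*167 = -3400062 - 9*47*167 = -3400062 - 423*167 = -3400062 - 1*70641 = -3400062 - 70641 = -3470703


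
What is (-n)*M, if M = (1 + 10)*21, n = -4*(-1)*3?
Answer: -2772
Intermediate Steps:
n = 12 (n = 4*3 = 12)
M = 231 (M = 11*21 = 231)
(-n)*M = -1*12*231 = -12*231 = -2772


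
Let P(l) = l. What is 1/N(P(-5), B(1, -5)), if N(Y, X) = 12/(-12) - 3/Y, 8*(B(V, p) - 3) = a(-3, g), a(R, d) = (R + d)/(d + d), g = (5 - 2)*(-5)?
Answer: -5/2 ≈ -2.5000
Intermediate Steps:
g = -15 (g = 3*(-5) = -15)
a(R, d) = (R + d)/(2*d) (a(R, d) = (R + d)/((2*d)) = (R + d)*(1/(2*d)) = (R + d)/(2*d))
B(V, p) = 123/40 (B(V, p) = 3 + ((½)*(-3 - 15)/(-15))/8 = 3 + ((½)*(-1/15)*(-18))/8 = 3 + (⅛)*(⅗) = 3 + 3/40 = 123/40)
N(Y, X) = -1 - 3/Y (N(Y, X) = 12*(-1/12) - 3/Y = -1 - 3/Y)
1/N(P(-5), B(1, -5)) = 1/((-3 - 1*(-5))/(-5)) = 1/(-(-3 + 5)/5) = 1/(-⅕*2) = 1/(-⅖) = -5/2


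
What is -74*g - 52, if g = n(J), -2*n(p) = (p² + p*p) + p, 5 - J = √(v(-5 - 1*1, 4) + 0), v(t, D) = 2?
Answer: 2131 - 777*√2 ≈ 1032.2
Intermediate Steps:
J = 5 - √2 (J = 5 - √(2 + 0) = 5 - √2 ≈ 3.5858)
n(p) = -p² - p/2 (n(p) = -((p² + p*p) + p)/2 = -((p² + p²) + p)/2 = -(2*p² + p)/2 = -(p + 2*p²)/2 = -p² - p/2)
g = -(5 - √2)*(11/2 - √2) (g = -(5 - √2)*(½ + (5 - √2)) = -(5 - √2)*(11/2 - √2) ≈ -14.651)
-74*g - 52 = -74*(-59/2 + 21*√2/2) - 52 = (2183 - 777*√2) - 52 = 2131 - 777*√2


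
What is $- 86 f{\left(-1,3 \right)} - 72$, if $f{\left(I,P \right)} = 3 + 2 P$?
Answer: $-846$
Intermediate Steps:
$- 86 f{\left(-1,3 \right)} - 72 = - 86 \left(3 + 2 \cdot 3\right) - 72 = - 86 \left(3 + 6\right) - 72 = \left(-86\right) 9 - 72 = -774 - 72 = -846$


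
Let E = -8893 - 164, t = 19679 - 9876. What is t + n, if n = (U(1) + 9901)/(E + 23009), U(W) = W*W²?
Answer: 68390679/6976 ≈ 9803.7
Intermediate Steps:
t = 9803
E = -9057
U(W) = W³
n = 4951/6976 (n = (1³ + 9901)/(-9057 + 23009) = (1 + 9901)/13952 = 9902*(1/13952) = 4951/6976 ≈ 0.70972)
t + n = 9803 + 4951/6976 = 68390679/6976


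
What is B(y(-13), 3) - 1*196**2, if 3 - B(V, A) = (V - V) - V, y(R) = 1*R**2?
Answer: -38244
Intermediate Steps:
y(R) = R**2
B(V, A) = 3 + V (B(V, A) = 3 - ((V - V) - V) = 3 - (0 - V) = 3 - (-1)*V = 3 + V)
B(y(-13), 3) - 1*196**2 = (3 + (-13)**2) - 1*196**2 = (3 + 169) - 1*38416 = 172 - 38416 = -38244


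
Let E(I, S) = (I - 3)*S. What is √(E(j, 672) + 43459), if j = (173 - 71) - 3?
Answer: √107971 ≈ 328.59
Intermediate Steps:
j = 99 (j = 102 - 3 = 99)
E(I, S) = S*(-3 + I) (E(I, S) = (-3 + I)*S = S*(-3 + I))
√(E(j, 672) + 43459) = √(672*(-3 + 99) + 43459) = √(672*96 + 43459) = √(64512 + 43459) = √107971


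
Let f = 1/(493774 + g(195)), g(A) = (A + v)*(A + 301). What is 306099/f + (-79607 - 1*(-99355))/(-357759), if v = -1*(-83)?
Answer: 69173098523908594/357759 ≈ 1.9335e+11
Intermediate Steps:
v = 83
g(A) = (83 + A)*(301 + A) (g(A) = (A + 83)*(A + 301) = (83 + A)*(301 + A))
f = 1/631662 (f = 1/(493774 + (24983 + 195² + 384*195)) = 1/(493774 + (24983 + 38025 + 74880)) = 1/(493774 + 137888) = 1/631662 ≈ 1.5831e-6)
306099/f + (-79607 - 1*(-99355))/(-357759) = 306099/(1/631662) + (-79607 - 1*(-99355))/(-357759) = 306099*631662 + (-79607 + 99355)*(-1/357759) = 193351106538 + 19748*(-1/357759) = 193351106538 - 19748/357759 = 69173098523908594/357759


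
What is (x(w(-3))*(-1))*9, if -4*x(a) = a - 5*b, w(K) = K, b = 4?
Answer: -207/4 ≈ -51.750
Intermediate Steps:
x(a) = 5 - a/4 (x(a) = -(a - 5*4)/4 = -(a - 20)/4 = -(-20 + a)/4 = 5 - a/4)
(x(w(-3))*(-1))*9 = ((5 - ¼*(-3))*(-1))*9 = ((5 + ¾)*(-1))*9 = ((23/4)*(-1))*9 = -23/4*9 = -207/4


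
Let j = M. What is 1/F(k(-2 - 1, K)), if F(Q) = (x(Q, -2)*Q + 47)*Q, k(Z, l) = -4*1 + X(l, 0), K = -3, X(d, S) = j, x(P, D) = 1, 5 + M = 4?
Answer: -1/210 ≈ -0.0047619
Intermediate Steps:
M = -1 (M = -5 + 4 = -1)
j = -1
X(d, S) = -1
k(Z, l) = -5 (k(Z, l) = -4*1 - 1 = -4 - 1 = -5)
F(Q) = Q*(47 + Q) (F(Q) = (1*Q + 47)*Q = (Q + 47)*Q = (47 + Q)*Q = Q*(47 + Q))
1/F(k(-2 - 1, K)) = 1/(-5*(47 - 5)) = 1/(-5*42) = 1/(-210) = -1/210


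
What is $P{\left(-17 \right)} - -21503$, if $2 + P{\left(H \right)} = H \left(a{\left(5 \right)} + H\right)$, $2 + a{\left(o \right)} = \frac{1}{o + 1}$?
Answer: $\frac{130927}{6} \approx 21821.0$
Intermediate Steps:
$a{\left(o \right)} = -2 + \frac{1}{1 + o}$ ($a{\left(o \right)} = -2 + \frac{1}{o + 1} = -2 + \frac{1}{1 + o}$)
$P{\left(H \right)} = -2 + H \left(- \frac{11}{6} + H\right)$ ($P{\left(H \right)} = -2 + H \left(\frac{-1 - 10}{1 + 5} + H\right) = -2 + H \left(\frac{-1 - 10}{6} + H\right) = -2 + H \left(\frac{1}{6} \left(-11\right) + H\right) = -2 + H \left(- \frac{11}{6} + H\right)$)
$P{\left(-17 \right)} - -21503 = \left(-2 + \left(-17\right)^{2} - - \frac{187}{6}\right) - -21503 = \left(-2 + 289 + \frac{187}{6}\right) + 21503 = \frac{1909}{6} + 21503 = \frac{130927}{6}$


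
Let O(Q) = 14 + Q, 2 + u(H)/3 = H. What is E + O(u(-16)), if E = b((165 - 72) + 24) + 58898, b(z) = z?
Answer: 58975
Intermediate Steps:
u(H) = -6 + 3*H
E = 59015 (E = ((165 - 72) + 24) + 58898 = (93 + 24) + 58898 = 117 + 58898 = 59015)
E + O(u(-16)) = 59015 + (14 + (-6 + 3*(-16))) = 59015 + (14 + (-6 - 48)) = 59015 + (14 - 54) = 59015 - 40 = 58975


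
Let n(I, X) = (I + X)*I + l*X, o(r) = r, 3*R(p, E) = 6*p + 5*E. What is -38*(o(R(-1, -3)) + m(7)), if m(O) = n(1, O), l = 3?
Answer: -836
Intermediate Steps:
R(p, E) = 2*p + 5*E/3 (R(p, E) = (6*p + 5*E)/3 = (5*E + 6*p)/3 = 2*p + 5*E/3)
n(I, X) = 3*X + I*(I + X) (n(I, X) = (I + X)*I + 3*X = I*(I + X) + 3*X = 3*X + I*(I + X))
m(O) = 1 + 4*O (m(O) = 1**2 + 3*O + 1*O = 1 + 3*O + O = 1 + 4*O)
-38*(o(R(-1, -3)) + m(7)) = -38*((2*(-1) + (5/3)*(-3)) + (1 + 4*7)) = -38*((-2 - 5) + (1 + 28)) = -38*(-7 + 29) = -38*22 = -836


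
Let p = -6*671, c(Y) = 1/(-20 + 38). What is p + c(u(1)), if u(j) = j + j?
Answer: -72467/18 ≈ -4025.9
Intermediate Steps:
u(j) = 2*j
c(Y) = 1/18
p = -4026
p + c(u(1)) = -4026 + 1/18 = -72467/18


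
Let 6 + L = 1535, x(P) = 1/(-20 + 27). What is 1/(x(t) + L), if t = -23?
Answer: 7/10704 ≈ 0.00065396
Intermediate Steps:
x(P) = ⅐ (x(P) = 1/7 = ⅐)
L = 1529 (L = -6 + 1535 = 1529)
1/(x(t) + L) = 1/(⅐ + 1529) = 1/(10704/7) = 7/10704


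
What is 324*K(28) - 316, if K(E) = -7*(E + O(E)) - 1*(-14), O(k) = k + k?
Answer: -186292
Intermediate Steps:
O(k) = 2*k
K(E) = 14 - 21*E (K(E) = -7*(E + 2*E) - 1*(-14) = -21*E + 14 = 14 - 21*E)
324*K(28) - 316 = 324*(14 - 21*28) - 316 = 324*(14 - 588) - 316 = 324*(-574) - 316 = -185976 - 316 = -186292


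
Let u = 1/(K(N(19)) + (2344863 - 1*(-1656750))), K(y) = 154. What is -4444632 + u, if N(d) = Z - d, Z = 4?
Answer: -17786381664743/4001767 ≈ -4.4446e+6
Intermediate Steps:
N(d) = 4 - d
u = 1/4001767 (u = 1/(154 + (2344863 - 1*(-1656750))) = 1/(154 + (2344863 + 1656750)) = 1/(154 + 4001613) = 1/4001767 ≈ 2.4989e-7)
-4444632 + u = -4444632 + 1/4001767 = -17786381664743/4001767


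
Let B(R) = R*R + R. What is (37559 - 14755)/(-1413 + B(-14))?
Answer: -22804/1231 ≈ -18.525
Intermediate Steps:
B(R) = R + R**2 (B(R) = R**2 + R = R + R**2)
(37559 - 14755)/(-1413 + B(-14)) = (37559 - 14755)/(-1413 - 14*(1 - 14)) = 22804/(-1413 - 14*(-13)) = 22804/(-1413 + 182) = 22804/(-1231) = 22804*(-1/1231) = -22804/1231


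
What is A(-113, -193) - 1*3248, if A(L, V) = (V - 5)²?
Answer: 35956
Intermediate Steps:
A(L, V) = (-5 + V)²
A(-113, -193) - 1*3248 = (-5 - 193)² - 1*3248 = (-198)² - 3248 = 39204 - 3248 = 35956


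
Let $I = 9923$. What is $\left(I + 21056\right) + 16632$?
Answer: $47611$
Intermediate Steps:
$\left(I + 21056\right) + 16632 = \left(9923 + 21056\right) + 16632 = 30979 + 16632 = 47611$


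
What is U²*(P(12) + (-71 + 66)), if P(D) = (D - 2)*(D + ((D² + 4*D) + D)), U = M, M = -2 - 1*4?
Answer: 77580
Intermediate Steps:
M = -6 (M = -2 - 4 = -6)
U = -6
P(D) = (-2 + D)*(D² + 6*D) (P(D) = (-2 + D)*(D + (D² + 5*D)) = (-2 + D)*(D² + 6*D))
U²*(P(12) + (-71 + 66)) = (-6)²*(12*(-12 + 12² + 4*12) + (-71 + 66)) = 36*(12*(-12 + 144 + 48) - 5) = 36*(12*180 - 5) = 36*(2160 - 5) = 36*2155 = 77580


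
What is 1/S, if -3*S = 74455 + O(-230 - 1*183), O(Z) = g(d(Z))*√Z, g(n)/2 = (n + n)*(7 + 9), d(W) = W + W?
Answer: -74455/386571459291 - 52864*I*√413/386571459291 ≈ -1.926e-7 - 2.7791e-6*I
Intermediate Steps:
d(W) = 2*W
g(n) = 64*n (g(n) = 2*((n + n)*(7 + 9)) = 2*((2*n)*16) = 2*(32*n) = 64*n)
O(Z) = 128*Z^(3/2) (O(Z) = (64*(2*Z))*√Z = (128*Z)*√Z = 128*Z^(3/2))
S = -74455/3 + 52864*I*√413/3 (S = -(74455 + 128*(-230 - 1*183)^(3/2))/3 = -(74455 + 128*(-230 - 183)^(3/2))/3 = -(74455 + 128*(-413)^(3/2))/3 = -(74455 + 128*(-413*I*√413))/3 = -(74455 - 52864*I*√413)/3 = -74455/3 + 52864*I*√413/3 ≈ -24818.0 + 3.5811e+5*I)
1/S = 1/(-74455/3 + 52864*I*√413/3)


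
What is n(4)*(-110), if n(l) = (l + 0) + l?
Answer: -880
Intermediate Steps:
n(l) = 2*l (n(l) = l + l = 2*l)
n(4)*(-110) = (2*4)*(-110) = 8*(-110) = -880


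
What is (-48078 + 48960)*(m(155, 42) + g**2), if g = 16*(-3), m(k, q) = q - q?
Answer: 2032128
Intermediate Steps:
m(k, q) = 0
g = -48
(-48078 + 48960)*(m(155, 42) + g**2) = (-48078 + 48960)*(0 + (-48)**2) = 882*(0 + 2304) = 882*2304 = 2032128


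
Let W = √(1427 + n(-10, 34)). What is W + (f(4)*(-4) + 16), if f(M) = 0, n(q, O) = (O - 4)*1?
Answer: 16 + √1457 ≈ 54.171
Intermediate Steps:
n(q, O) = -4 + O (n(q, O) = (-4 + O)*1 = -4 + O)
W = √1457 (W = √(1427 + (-4 + 34)) = √(1427 + 30) = √1457 ≈ 38.171)
W + (f(4)*(-4) + 16) = √1457 + (0*(-4) + 16) = √1457 + (0 + 16) = √1457 + 16 = 16 + √1457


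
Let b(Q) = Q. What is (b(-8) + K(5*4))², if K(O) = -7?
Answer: 225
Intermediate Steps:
(b(-8) + K(5*4))² = (-8 - 7)² = (-15)² = 225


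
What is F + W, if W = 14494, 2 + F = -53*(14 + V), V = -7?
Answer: 14121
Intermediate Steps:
F = -373 (F = -2 - 53*(14 - 7) = -2 - 53*7 = -2 - 371 = -373)
F + W = -373 + 14494 = 14121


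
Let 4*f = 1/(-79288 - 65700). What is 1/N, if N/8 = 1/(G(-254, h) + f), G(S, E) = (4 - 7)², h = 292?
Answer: 5219567/4639616 ≈ 1.1250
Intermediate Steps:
G(S, E) = 9 (G(S, E) = (-3)² = 9)
f = -1/579952 (f = 1/(4*(-79288 - 65700)) = (¼)/(-144988) = (¼)*(-1/144988) = -1/579952 ≈ -1.7243e-6)
N = 4639616/5219567 (N = 8/(9 - 1/579952) = 8/(5219567/579952) = 8*(579952/5219567) = 4639616/5219567 ≈ 0.88889)
1/N = 1/(4639616/5219567) = 5219567/4639616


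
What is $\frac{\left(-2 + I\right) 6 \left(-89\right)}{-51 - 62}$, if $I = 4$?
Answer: $\frac{1068}{113} \approx 9.4513$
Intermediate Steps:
$\frac{\left(-2 + I\right) 6 \left(-89\right)}{-51 - 62} = \frac{\left(-2 + 4\right) 6 \left(-89\right)}{-51 - 62} = \frac{2 \cdot 6 \left(-89\right)}{-113} = 12 \left(-89\right) \left(- \frac{1}{113}\right) = \left(-1068\right) \left(- \frac{1}{113}\right) = \frac{1068}{113}$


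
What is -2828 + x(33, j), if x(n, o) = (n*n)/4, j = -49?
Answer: -10223/4 ≈ -2555.8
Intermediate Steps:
x(n, o) = n²/4 (x(n, o) = n²*(¼) = n²/4)
-2828 + x(33, j) = -2828 + (¼)*33² = -2828 + (¼)*1089 = -2828 + 1089/4 = -10223/4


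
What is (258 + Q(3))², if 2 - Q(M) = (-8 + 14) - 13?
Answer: 71289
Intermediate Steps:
Q(M) = 9 (Q(M) = 2 - ((-8 + 14) - 13) = 2 - (6 - 13) = 2 - 1*(-7) = 2 + 7 = 9)
(258 + Q(3))² = (258 + 9)² = 267² = 71289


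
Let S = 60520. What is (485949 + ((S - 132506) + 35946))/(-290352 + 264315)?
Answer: -449909/26037 ≈ -17.280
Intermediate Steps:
(485949 + ((S - 132506) + 35946))/(-290352 + 264315) = (485949 + ((60520 - 132506) + 35946))/(-290352 + 264315) = (485949 + (-71986 + 35946))/(-26037) = (485949 - 36040)*(-1/26037) = 449909*(-1/26037) = -449909/26037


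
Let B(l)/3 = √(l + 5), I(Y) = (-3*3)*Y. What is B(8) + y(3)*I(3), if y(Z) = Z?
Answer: -81 + 3*√13 ≈ -70.183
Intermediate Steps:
I(Y) = -9*Y
B(l) = 3*√(5 + l) (B(l) = 3*√(l + 5) = 3*√(5 + l))
B(8) + y(3)*I(3) = 3*√(5 + 8) + 3*(-9*3) = 3*√13 + 3*(-27) = 3*√13 - 81 = -81 + 3*√13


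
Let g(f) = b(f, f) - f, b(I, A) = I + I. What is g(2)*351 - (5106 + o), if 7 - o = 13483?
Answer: 9072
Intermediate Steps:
b(I, A) = 2*I
o = -13476 (o = 7 - 1*13483 = 7 - 13483 = -13476)
g(f) = f (g(f) = 2*f - f = f)
g(2)*351 - (5106 + o) = 2*351 - (5106 - 13476) = 702 - 1*(-8370) = 702 + 8370 = 9072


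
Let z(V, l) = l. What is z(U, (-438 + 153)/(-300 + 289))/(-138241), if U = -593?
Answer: -285/1520651 ≈ -0.00018742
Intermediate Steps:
z(U, (-438 + 153)/(-300 + 289))/(-138241) = ((-438 + 153)/(-300 + 289))/(-138241) = -285/(-11)*(-1/138241) = -285*(-1/11)*(-1/138241) = (285/11)*(-1/138241) = -285/1520651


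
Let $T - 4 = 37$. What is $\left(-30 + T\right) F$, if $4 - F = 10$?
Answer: $-66$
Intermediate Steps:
$T = 41$ ($T = 4 + 37 = 41$)
$F = -6$ ($F = 4 - 10 = -6$)
$\left(-30 + T\right) F = \left(-30 + 41\right) \left(-6\right) = 11 \left(-6\right) = -66$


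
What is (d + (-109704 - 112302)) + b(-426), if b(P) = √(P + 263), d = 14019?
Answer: -207987 + I*√163 ≈ -2.0799e+5 + 12.767*I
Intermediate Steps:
b(P) = √(263 + P)
(d + (-109704 - 112302)) + b(-426) = (14019 + (-109704 - 112302)) + √(263 - 426) = (14019 - 222006) + √(-163) = -207987 + I*√163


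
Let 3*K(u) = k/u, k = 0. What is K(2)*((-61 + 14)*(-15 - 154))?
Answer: 0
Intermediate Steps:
K(u) = 0 (K(u) = (0/u)/3 = (⅓)*0 = 0)
K(2)*((-61 + 14)*(-15 - 154)) = 0*((-61 + 14)*(-15 - 154)) = 0*(-47*(-169)) = 0*7943 = 0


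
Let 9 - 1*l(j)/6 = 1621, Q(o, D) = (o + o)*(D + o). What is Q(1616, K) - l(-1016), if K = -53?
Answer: 5061288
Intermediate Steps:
Q(o, D) = 2*o*(D + o) (Q(o, D) = (2*o)*(D + o) = 2*o*(D + o))
l(j) = -9672 (l(j) = 54 - 6*1621 = 54 - 9726 = -9672)
Q(1616, K) - l(-1016) = 2*1616*(-53 + 1616) - 1*(-9672) = 2*1616*1563 + 9672 = 5051616 + 9672 = 5061288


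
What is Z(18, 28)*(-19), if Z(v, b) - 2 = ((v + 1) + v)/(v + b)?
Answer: -2451/46 ≈ -53.283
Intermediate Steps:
Z(v, b) = 2 + (1 + 2*v)/(b + v) (Z(v, b) = 2 + ((v + 1) + v)/(v + b) = 2 + ((1 + v) + v)/(b + v) = 2 + (1 + 2*v)/(b + v))
Z(18, 28)*(-19) = ((1 + 2*28 + 4*18)/(28 + 18))*(-19) = ((1 + 56 + 72)/46)*(-19) = ((1/46)*129)*(-19) = (129/46)*(-19) = -2451/46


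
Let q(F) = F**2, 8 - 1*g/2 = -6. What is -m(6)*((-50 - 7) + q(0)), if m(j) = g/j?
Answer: 266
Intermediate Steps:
g = 28 (g = 16 - 2*(-6) = 16 + 12 = 28)
m(j) = 28/j
-m(6)*((-50 - 7) + q(0)) = -28/6*((-50 - 7) + 0**2) = -28*(1/6)*(-57 + 0) = -14*(-57)/3 = -1*(-266) = 266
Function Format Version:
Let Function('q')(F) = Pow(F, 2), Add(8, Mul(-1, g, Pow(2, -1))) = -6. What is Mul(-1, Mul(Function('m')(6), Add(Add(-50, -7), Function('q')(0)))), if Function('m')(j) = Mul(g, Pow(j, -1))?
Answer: 266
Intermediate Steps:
g = 28 (g = Add(16, Mul(-2, -6)) = Add(16, 12) = 28)
Function('m')(j) = Mul(28, Pow(j, -1))
Mul(-1, Mul(Function('m')(6), Add(Add(-50, -7), Function('q')(0)))) = Mul(-1, Mul(Mul(28, Pow(6, -1)), Add(Add(-50, -7), Pow(0, 2)))) = Mul(-1, Mul(Mul(28, Rational(1, 6)), Add(-57, 0))) = Mul(-1, Mul(Rational(14, 3), -57)) = Mul(-1, -266) = 266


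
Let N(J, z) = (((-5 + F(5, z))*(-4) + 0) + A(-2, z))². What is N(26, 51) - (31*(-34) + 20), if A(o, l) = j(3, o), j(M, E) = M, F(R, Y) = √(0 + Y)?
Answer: 2379 - 184*√51 ≈ 1065.0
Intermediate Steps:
F(R, Y) = √Y
A(o, l) = 3
N(J, z) = (23 - 4*√z)² (N(J, z) = (((-5 + √z)*(-4) + 0) + 3)² = (((20 - 4*√z) + 0) + 3)² = ((20 - 4*√z) + 3)² = (23 - 4*√z)²)
N(26, 51) - (31*(-34) + 20) = (23 - 4*√51)² - (31*(-34) + 20) = (23 - 4*√51)² - (-1054 + 20) = (23 - 4*√51)² - 1*(-1034) = (23 - 4*√51)² + 1034 = 1034 + (23 - 4*√51)²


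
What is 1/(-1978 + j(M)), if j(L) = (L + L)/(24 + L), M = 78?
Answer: -17/33600 ≈ -0.00050595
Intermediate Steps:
j(L) = 2*L/(24 + L) (j(L) = (2*L)/(24 + L) = 2*L/(24 + L))
1/(-1978 + j(M)) = 1/(-1978 + 2*78/(24 + 78)) = 1/(-1978 + 2*78/102) = 1/(-1978 + 2*78*(1/102)) = 1/(-1978 + 26/17) = 1/(-33600/17) = -17/33600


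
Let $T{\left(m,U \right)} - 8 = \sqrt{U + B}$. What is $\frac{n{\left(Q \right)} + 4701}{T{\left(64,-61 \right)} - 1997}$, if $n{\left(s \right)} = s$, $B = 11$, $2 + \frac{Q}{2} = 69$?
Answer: $- \frac{9616815}{3956171} - \frac{24175 i \sqrt{2}}{3956171} \approx -2.4308 - 0.0086418 i$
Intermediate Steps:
$Q = 134$ ($Q = -4 + 2 \cdot 69 = -4 + 138 = 134$)
$T{\left(m,U \right)} = 8 + \sqrt{11 + U}$ ($T{\left(m,U \right)} = 8 + \sqrt{U + 11} = 8 + \sqrt{11 + U}$)
$\frac{n{\left(Q \right)} + 4701}{T{\left(64,-61 \right)} - 1997} = \frac{134 + 4701}{\left(8 + \sqrt{11 - 61}\right) - 1997} = \frac{4835}{\left(8 + \sqrt{-50}\right) - 1997} = \frac{4835}{\left(8 + 5 i \sqrt{2}\right) - 1997} = \frac{4835}{-1989 + 5 i \sqrt{2}}$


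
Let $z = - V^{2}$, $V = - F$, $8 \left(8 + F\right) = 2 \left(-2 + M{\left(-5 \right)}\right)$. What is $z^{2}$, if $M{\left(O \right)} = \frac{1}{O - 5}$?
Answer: $\frac{13521270961}{2560000} \approx 5281.8$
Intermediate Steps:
$M{\left(O \right)} = \frac{1}{-5 + O}$
$F = - \frac{341}{40}$ ($F = -8 + \frac{2 \left(-2 + \frac{1}{-5 - 5}\right)}{8} = -8 + \frac{2 \left(-2 + \frac{1}{-10}\right)}{8} = -8 + \frac{2 \left(-2 - \frac{1}{10}\right)}{8} = -8 + \frac{2 \left(- \frac{21}{10}\right)}{8} = -8 + \frac{1}{8} \left(- \frac{21}{5}\right) = -8 - \frac{21}{40} = - \frac{341}{40} \approx -8.525$)
$V = \frac{341}{40}$ ($V = \left(-1\right) \left(- \frac{341}{40}\right) = \frac{341}{40} \approx 8.525$)
$z = - \frac{116281}{1600}$ ($z = - \left(\frac{341}{40}\right)^{2} = \left(-1\right) \frac{116281}{1600} = - \frac{116281}{1600} \approx -72.676$)
$z^{2} = \left(- \frac{116281}{1600}\right)^{2} = \frac{13521270961}{2560000}$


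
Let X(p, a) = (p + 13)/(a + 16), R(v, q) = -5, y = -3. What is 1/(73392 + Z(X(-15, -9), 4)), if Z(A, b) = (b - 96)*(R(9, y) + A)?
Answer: 7/517148 ≈ 1.3536e-5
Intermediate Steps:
X(p, a) = (13 + p)/(16 + a)
Z(A, b) = (-96 + b)*(-5 + A) (Z(A, b) = (b - 96)*(-5 + A) = (-96 + b)*(-5 + A))
1/(73392 + Z(X(-15, -9), 4)) = 1/(73392 + (480 - 96*(13 - 15)/(16 - 9) - 5*4 + ((13 - 15)/(16 - 9))*4)) = 1/(73392 + (480 - 96*(-2)/7 - 20 + (-2/7)*4)) = 1/(73392 + (480 - 96*(-2)/7 - 20 + ((⅐)*(-2))*4)) = 1/(73392 + (480 - 96*(-2/7) - 20 - 2/7*4)) = 1/(73392 + (480 + 192/7 - 20 - 8/7)) = 1/(73392 + 3404/7) = 1/(517148/7) = 7/517148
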